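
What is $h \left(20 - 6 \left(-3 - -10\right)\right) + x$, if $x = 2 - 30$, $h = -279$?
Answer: $6110$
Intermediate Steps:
$x = -28$ ($x = 2 - 30 = -28$)
$h \left(20 - 6 \left(-3 - -10\right)\right) + x = - 279 \left(20 - 6 \left(-3 - -10\right)\right) - 28 = - 279 \left(20 - 6 \left(-3 + 10\right)\right) - 28 = - 279 \left(20 - 42\right) - 28 = \left(-279\right) \left(-22\right) - 28 = 6138 - 28 = 6110$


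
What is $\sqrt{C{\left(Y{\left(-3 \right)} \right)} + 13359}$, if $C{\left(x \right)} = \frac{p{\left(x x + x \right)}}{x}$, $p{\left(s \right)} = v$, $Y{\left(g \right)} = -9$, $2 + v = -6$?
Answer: $\frac{\sqrt{120239}}{3} \approx 115.58$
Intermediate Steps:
$v = -8$ ($v = -2 - 6 = -8$)
$p{\left(s \right)} = -8$
$C{\left(x \right)} = - \frac{8}{x}$
$\sqrt{C{\left(Y{\left(-3 \right)} \right)} + 13359} = \sqrt{- \frac{8}{-9} + 13359} = \sqrt{\left(-8\right) \left(- \frac{1}{9}\right) + 13359} = \sqrt{\frac{8}{9} + 13359} = \sqrt{\frac{120239}{9}} = \frac{\sqrt{120239}}{3}$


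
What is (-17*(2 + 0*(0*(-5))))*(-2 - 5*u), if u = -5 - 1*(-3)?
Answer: -272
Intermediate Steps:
u = -2 (u = -5 + 3 = -2)
(-17*(2 + 0*(0*(-5))))*(-2 - 5*u) = (-17*(2 + 0*(0*(-5))))*(-2 - 5*(-2)) = (-17*(2 + 0*0))*(-2 + 10) = -17*(2 + 0)*8 = -17*2*8 = -34*8 = -272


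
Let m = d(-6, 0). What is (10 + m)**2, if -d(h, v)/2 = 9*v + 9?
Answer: 64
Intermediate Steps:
d(h, v) = -18 - 18*v (d(h, v) = -2*(9*v + 9) = -2*(9 + 9*v) = -18 - 18*v)
m = -18 (m = -18 - 18*0 = -18 + 0 = -18)
(10 + m)**2 = (10 - 18)**2 = (-8)**2 = 64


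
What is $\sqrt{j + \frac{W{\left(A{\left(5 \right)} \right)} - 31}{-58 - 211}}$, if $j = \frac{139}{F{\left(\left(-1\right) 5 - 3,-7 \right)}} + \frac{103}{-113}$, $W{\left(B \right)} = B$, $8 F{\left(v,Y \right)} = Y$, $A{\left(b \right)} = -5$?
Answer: $\frac{i \sqrt{7227450887923}}{212779} \approx 12.635 i$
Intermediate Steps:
$F{\left(v,Y \right)} = \frac{Y}{8}$
$j = - \frac{126377}{791}$ ($j = \frac{139}{\frac{1}{8} \left(-7\right)} + \frac{103}{-113} = \frac{139}{- \frac{7}{8}} + 103 \left(- \frac{1}{113}\right) = 139 \left(- \frac{8}{7}\right) - \frac{103}{113} = - \frac{1112}{7} - \frac{103}{113} = - \frac{126377}{791} \approx -159.77$)
$\sqrt{j + \frac{W{\left(A{\left(5 \right)} \right)} - 31}{-58 - 211}} = \sqrt{- \frac{126377}{791} + \frac{-5 - 31}{-58 - 211}} = \sqrt{- \frac{126377}{791} - \frac{36}{-269}} = \sqrt{- \frac{126377}{791} - - \frac{36}{269}} = \sqrt{- \frac{126377}{791} + \frac{36}{269}} = \sqrt{- \frac{33966937}{212779}} = \frac{i \sqrt{7227450887923}}{212779}$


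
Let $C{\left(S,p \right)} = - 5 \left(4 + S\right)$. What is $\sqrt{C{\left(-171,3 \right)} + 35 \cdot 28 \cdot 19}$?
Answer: $\sqrt{19455} \approx 139.48$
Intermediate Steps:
$C{\left(S,p \right)} = -20 - 5 S$
$\sqrt{C{\left(-171,3 \right)} + 35 \cdot 28 \cdot 19} = \sqrt{\left(-20 - -855\right) + 35 \cdot 28 \cdot 19} = \sqrt{\left(-20 + 855\right) + 980 \cdot 19} = \sqrt{835 + 18620} = \sqrt{19455}$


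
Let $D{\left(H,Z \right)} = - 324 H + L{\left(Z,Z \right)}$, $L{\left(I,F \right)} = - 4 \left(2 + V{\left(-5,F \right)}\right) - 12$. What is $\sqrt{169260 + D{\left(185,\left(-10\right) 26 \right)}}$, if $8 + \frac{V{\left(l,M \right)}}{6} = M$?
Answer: $2 \sqrt{28933} \approx 340.19$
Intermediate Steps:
$V{\left(l,M \right)} = -48 + 6 M$
$L{\left(I,F \right)} = 172 - 24 F$ ($L{\left(I,F \right)} = - 4 \left(2 + \left(-48 + 6 F\right)\right) - 12 = - 4 \left(-46 + 6 F\right) - 12 = \left(184 - 24 F\right) - 12 = 172 - 24 F$)
$D{\left(H,Z \right)} = 172 - 324 H - 24 Z$ ($D{\left(H,Z \right)} = - 324 H - \left(-172 + 24 Z\right) = 172 - 324 H - 24 Z$)
$\sqrt{169260 + D{\left(185,\left(-10\right) 26 \right)}} = \sqrt{169260 - \left(59768 + 24 \left(-10\right) 26\right)} = \sqrt{169260 - 53528} = \sqrt{115732} = 2 \sqrt{28933}$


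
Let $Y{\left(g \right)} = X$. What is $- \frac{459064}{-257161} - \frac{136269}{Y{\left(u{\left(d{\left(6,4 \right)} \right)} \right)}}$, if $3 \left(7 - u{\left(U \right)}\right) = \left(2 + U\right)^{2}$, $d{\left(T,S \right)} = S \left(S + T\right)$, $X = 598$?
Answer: $- \frac{34768552037}{153782278} \approx -226.09$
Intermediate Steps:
$u{\left(U \right)} = 7 - \frac{\left(2 + U\right)^{2}}{3}$
$Y{\left(g \right)} = 598$
$- \frac{459064}{-257161} - \frac{136269}{Y{\left(u{\left(d{\left(6,4 \right)} \right)} \right)}} = - \frac{459064}{-257161} - \frac{136269}{598} = \left(-459064\right) \left(- \frac{1}{257161}\right) - \frac{136269}{598} = \frac{459064}{257161} - \frac{136269}{598} = - \frac{34768552037}{153782278}$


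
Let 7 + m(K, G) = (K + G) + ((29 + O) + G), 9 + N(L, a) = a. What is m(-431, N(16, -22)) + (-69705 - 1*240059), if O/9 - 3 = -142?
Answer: -311486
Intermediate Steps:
O = -1251 (O = 27 + 9*(-142) = 27 - 1278 = -1251)
N(L, a) = -9 + a
m(K, G) = -1229 + K + 2*G (m(K, G) = -7 + ((K + G) + ((29 - 1251) + G)) = -7 + ((G + K) + (-1222 + G)) = -7 + (-1222 + K + 2*G) = -1229 + K + 2*G)
m(-431, N(16, -22)) + (-69705 - 1*240059) = (-1229 - 431 + 2*(-9 - 22)) + (-69705 - 1*240059) = (-1229 - 431 + 2*(-31)) + (-69705 - 240059) = (-1229 - 431 - 62) - 309764 = -1722 - 309764 = -311486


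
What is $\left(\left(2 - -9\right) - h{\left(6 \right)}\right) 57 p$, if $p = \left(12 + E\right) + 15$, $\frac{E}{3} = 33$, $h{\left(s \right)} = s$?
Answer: $35910$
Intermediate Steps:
$E = 99$ ($E = 3 \cdot 33 = 99$)
$p = 126$ ($p = \left(12 + 99\right) + 15 = 111 + 15 = 126$)
$\left(\left(2 - -9\right) - h{\left(6 \right)}\right) 57 p = \left(\left(2 - -9\right) - 6\right) 57 \cdot 126 = \left(\left(2 + 9\right) - 6\right) 57 \cdot 126 = \left(11 - 6\right) 57 \cdot 126 = 5 \cdot 57 \cdot 126 = 285 \cdot 126 = 35910$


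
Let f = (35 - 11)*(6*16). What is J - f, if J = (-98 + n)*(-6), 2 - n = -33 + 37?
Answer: -1704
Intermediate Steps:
n = -2 (n = 2 - (-33 + 37) = 2 - 1*4 = 2 - 4 = -2)
f = 2304 (f = 24*96 = 2304)
J = 600 (J = (-98 - 2)*(-6) = -100*(-6) = 600)
J - f = 600 - 1*2304 = 600 - 2304 = -1704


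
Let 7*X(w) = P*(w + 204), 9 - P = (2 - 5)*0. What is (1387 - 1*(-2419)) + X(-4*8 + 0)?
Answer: 28190/7 ≈ 4027.1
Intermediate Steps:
P = 9 (P = 9 - (2 - 5)*0 = 9 - (-3)*0 = 9 - 1*0 = 9 + 0 = 9)
X(w) = 1836/7 + 9*w/7 (X(w) = (9*(w + 204))/7 = (9*(204 + w))/7 = (1836 + 9*w)/7 = 1836/7 + 9*w/7)
(1387 - 1*(-2419)) + X(-4*8 + 0) = (1387 - 1*(-2419)) + (1836/7 + 9*(-4*8 + 0)/7) = (1387 + 2419) + (1836/7 + 9*(-32 + 0)/7) = 3806 + (1836/7 + (9/7)*(-32)) = 3806 + (1836/7 - 288/7) = 3806 + 1548/7 = 28190/7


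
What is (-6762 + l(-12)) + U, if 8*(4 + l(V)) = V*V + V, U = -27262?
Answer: -68023/2 ≈ -34012.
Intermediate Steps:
l(V) = -4 + V/8 + V**2/8 (l(V) = -4 + (V*V + V)/8 = -4 + (V**2 + V)/8 = -4 + (V + V**2)/8 = -4 + (V/8 + V**2/8) = -4 + V/8 + V**2/8)
(-6762 + l(-12)) + U = (-6762 + (-4 + (1/8)*(-12) + (1/8)*(-12)**2)) - 27262 = (-6762 + (-4 - 3/2 + (1/8)*144)) - 27262 = (-6762 + (-4 - 3/2 + 18)) - 27262 = (-6762 + 25/2) - 27262 = -13499/2 - 27262 = -68023/2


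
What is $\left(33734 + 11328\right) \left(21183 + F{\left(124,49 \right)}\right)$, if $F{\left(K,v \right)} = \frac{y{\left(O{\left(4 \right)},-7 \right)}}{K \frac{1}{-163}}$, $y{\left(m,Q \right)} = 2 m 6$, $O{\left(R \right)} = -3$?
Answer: $\frac{29657104680}{31} \approx 9.5668 \cdot 10^{8}$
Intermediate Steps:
$y{\left(m,Q \right)} = 12 m$
$F{\left(K,v \right)} = \frac{5868}{K}$ ($F{\left(K,v \right)} = \frac{12 \left(-3\right)}{K \frac{1}{-163}} = - \frac{36}{K \left(- \frac{1}{163}\right)} = - \frac{36}{\left(- \frac{1}{163}\right) K} = - 36 \left(- \frac{163}{K}\right) = \frac{5868}{K}$)
$\left(33734 + 11328\right) \left(21183 + F{\left(124,49 \right)}\right) = \left(33734 + 11328\right) \left(21183 + \frac{5868}{124}\right) = 45062 \left(21183 + 5868 \cdot \frac{1}{124}\right) = 45062 \left(21183 + \frac{1467}{31}\right) = 45062 \cdot \frac{658140}{31} = \frac{29657104680}{31}$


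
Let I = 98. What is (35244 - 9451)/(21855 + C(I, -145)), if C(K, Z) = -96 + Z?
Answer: 25793/21614 ≈ 1.1933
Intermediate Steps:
(35244 - 9451)/(21855 + C(I, -145)) = (35244 - 9451)/(21855 + (-96 - 145)) = 25793/(21855 - 241) = 25793/21614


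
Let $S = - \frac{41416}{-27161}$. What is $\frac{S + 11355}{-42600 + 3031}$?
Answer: $- \frac{308454571}{1074733609} \approx -0.28701$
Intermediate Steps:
$S = \frac{41416}{27161}$ ($S = \left(-41416\right) \left(- \frac{1}{27161}\right) = \frac{41416}{27161} \approx 1.5248$)
$\frac{S + 11355}{-42600 + 3031} = \frac{\frac{41416}{27161} + 11355}{-42600 + 3031} = \frac{308454571}{27161 \left(-39569\right)} = \frac{308454571}{27161} \left(- \frac{1}{39569}\right) = - \frac{308454571}{1074733609}$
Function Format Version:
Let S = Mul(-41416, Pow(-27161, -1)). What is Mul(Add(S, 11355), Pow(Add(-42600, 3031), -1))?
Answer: Rational(-308454571, 1074733609) ≈ -0.28701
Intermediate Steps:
S = Rational(41416, 27161) (S = Mul(-41416, Rational(-1, 27161)) = Rational(41416, 27161) ≈ 1.5248)
Mul(Add(S, 11355), Pow(Add(-42600, 3031), -1)) = Mul(Add(Rational(41416, 27161), 11355), Pow(Add(-42600, 3031), -1)) = Mul(Rational(308454571, 27161), Pow(-39569, -1)) = Mul(Rational(308454571, 27161), Rational(-1, 39569)) = Rational(-308454571, 1074733609)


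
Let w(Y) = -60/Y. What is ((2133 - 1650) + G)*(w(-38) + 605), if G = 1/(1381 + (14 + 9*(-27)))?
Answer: 6412705925/21888 ≈ 2.9298e+5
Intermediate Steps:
G = 1/1152 (G = 1/(1381 + (14 - 243)) = 1/(1381 - 229) = 1/1152 ≈ 0.00086806)
((2133 - 1650) + G)*(w(-38) + 605) = ((2133 - 1650) + 1/1152)*(-60/(-38) + 605) = (483 + 1/1152)*(-60*(-1/38) + 605) = 556417*(30/19 + 605)/1152 = (556417/1152)*(11525/19) = 6412705925/21888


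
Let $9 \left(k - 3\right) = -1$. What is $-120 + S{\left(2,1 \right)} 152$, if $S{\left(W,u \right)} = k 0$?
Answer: $-120$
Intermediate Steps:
$k = \frac{26}{9}$ ($k = 3 + \frac{1}{9} \left(-1\right) = 3 - \frac{1}{9} = \frac{26}{9} \approx 2.8889$)
$S{\left(W,u \right)} = 0$ ($S{\left(W,u \right)} = \frac{26}{9} \cdot 0 = 0$)
$-120 + S{\left(2,1 \right)} 152 = -120 + 0 \cdot 152 = -120 + 0 = -120$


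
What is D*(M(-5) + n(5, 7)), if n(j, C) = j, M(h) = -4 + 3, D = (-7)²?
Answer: 196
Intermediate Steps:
D = 49
M(h) = -1
D*(M(-5) + n(5, 7)) = 49*(-1 + 5) = 49*4 = 196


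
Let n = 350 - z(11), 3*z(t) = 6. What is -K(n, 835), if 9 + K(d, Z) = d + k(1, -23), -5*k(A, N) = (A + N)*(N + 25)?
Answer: -1739/5 ≈ -347.80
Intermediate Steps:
z(t) = 2 (z(t) = (1/3)*6 = 2)
k(A, N) = -(25 + N)*(A + N)/5 (k(A, N) = -(A + N)*(N + 25)/5 = -(A + N)*(25 + N)/5 = -(25 + N)*(A + N)/5)
n = 348 (n = 350 - 1*2 = 350 - 2 = 348)
K(d, Z) = -1/5 + d (K(d, Z) = -9 + (d + (-5*1 - 5*(-23) - 1/5*(-23)**2 - 1/5*1*(-23))) = -9 + (d + (-5 + 115 - 1/5*529 + 23/5)) = -9 + (d + (-5 + 115 - 529/5 + 23/5)) = -9 + (d + 44/5) = -9 + (44/5 + d) = -1/5 + d)
-K(n, 835) = -(-1/5 + 348) = -1*1739/5 = -1739/5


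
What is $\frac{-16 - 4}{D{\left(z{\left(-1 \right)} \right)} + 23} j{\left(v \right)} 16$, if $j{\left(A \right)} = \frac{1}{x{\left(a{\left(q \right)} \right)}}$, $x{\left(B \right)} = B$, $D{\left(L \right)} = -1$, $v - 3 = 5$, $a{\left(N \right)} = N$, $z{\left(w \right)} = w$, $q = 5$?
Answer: $- \frac{32}{11} \approx -2.9091$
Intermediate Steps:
$v = 8$ ($v = 3 + 5 = 8$)
$j{\left(A \right)} = \frac{1}{5}$
$\frac{-16 - 4}{D{\left(z{\left(-1 \right)} \right)} + 23} j{\left(v \right)} 16 = \frac{-16 - 4}{-1 + 23} \cdot \frac{1}{5} \cdot 16 = - \frac{20}{22} \cdot \frac{1}{5} \cdot 16 = \left(-20\right) \frac{1}{22} \cdot \frac{1}{5} \cdot 16 = \left(- \frac{10}{11}\right) \frac{1}{5} \cdot 16 = \left(- \frac{2}{11}\right) 16 = - \frac{32}{11}$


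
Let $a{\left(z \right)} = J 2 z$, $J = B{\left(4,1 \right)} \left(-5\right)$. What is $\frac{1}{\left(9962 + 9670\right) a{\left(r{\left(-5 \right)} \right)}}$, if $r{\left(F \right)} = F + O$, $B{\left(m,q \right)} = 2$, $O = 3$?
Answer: $\frac{1}{785280} \approx 1.2734 \cdot 10^{-6}$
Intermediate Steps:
$r{\left(F \right)} = 3 + F$ ($r{\left(F \right)} = F + 3 = 3 + F$)
$J = -10$ ($J = 2 \left(-5\right) = -10$)
$a{\left(z \right)} = - 20 z$ ($a{\left(z \right)} = \left(-10\right) 2 z = - 20 z$)
$\frac{1}{\left(9962 + 9670\right) a{\left(r{\left(-5 \right)} \right)}} = \frac{1}{\left(9962 + 9670\right) \left(- 20 \left(3 - 5\right)\right)} = \frac{1}{19632 \left(\left(-20\right) \left(-2\right)\right)} = \frac{1}{19632 \cdot 40} = \frac{1}{19632} \cdot \frac{1}{40} = \frac{1}{785280}$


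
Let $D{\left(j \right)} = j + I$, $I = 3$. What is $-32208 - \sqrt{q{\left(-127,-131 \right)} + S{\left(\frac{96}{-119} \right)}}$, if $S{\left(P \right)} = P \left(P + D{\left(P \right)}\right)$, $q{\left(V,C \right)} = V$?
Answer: $-32208 - \frac{i \sqrt{1814287}}{119} \approx -32208.0 - 11.319 i$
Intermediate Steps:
$D{\left(j \right)} = 3 + j$ ($D{\left(j \right)} = j + 3 = 3 + j$)
$S{\left(P \right)} = P \left(3 + 2 P\right)$ ($S{\left(P \right)} = P \left(P + \left(3 + P\right)\right) = P \left(3 + 2 P\right)$)
$-32208 - \sqrt{q{\left(-127,-131 \right)} + S{\left(\frac{96}{-119} \right)}} = -32208 - \sqrt{-127 + \frac{96}{-119} \left(3 + 2 \frac{96}{-119}\right)} = -32208 - \sqrt{-127 + 96 \left(- \frac{1}{119}\right) \left(3 + 2 \cdot 96 \left(- \frac{1}{119}\right)\right)} = -32208 - \sqrt{-127 - \frac{96 \left(3 + 2 \left(- \frac{96}{119}\right)\right)}{119}} = -32208 - \sqrt{-127 - \frac{96 \left(3 - \frac{192}{119}\right)}{119}} = -32208 - \sqrt{-127 - \frac{15840}{14161}} = -32208 - \sqrt{- \frac{1814287}{14161}} = -32208 - \frac{i \sqrt{1814287}}{119}$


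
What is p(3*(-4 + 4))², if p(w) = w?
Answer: 0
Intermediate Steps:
p(3*(-4 + 4))² = (3*(-4 + 4))² = (3*0)² = 0² = 0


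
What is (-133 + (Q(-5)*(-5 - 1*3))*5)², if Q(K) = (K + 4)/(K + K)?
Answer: 18769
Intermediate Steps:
Q(K) = (4 + K)/(2*K) (Q(K) = (4 + K)/((2*K)) = (4 + K)*(1/(2*K)) = (4 + K)/(2*K))
(-133 + (Q(-5)*(-5 - 1*3))*5)² = (-133 + (((½)*(4 - 5)/(-5))*(-5 - 1*3))*5)² = (-133 + (((½)*(-⅕)*(-1))*(-5 - 3))*5)² = (-133 + ((⅒)*(-8))*5)² = (-133 - ⅘*5)² = (-133 - 4)² = (-137)² = 18769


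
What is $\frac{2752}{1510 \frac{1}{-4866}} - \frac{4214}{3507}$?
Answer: $- \frac{3354958126}{378255} \approx -8869.6$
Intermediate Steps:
$\frac{2752}{1510 \frac{1}{-4866}} - \frac{4214}{3507} = \frac{2752}{1510 \left(- \frac{1}{4866}\right)} - \frac{602}{501} = \frac{2752}{- \frac{755}{2433}} - \frac{602}{501} = 2752 \left(- \frac{2433}{755}\right) - \frac{602}{501} = - \frac{6695616}{755} - \frac{602}{501} = - \frac{3354958126}{378255}$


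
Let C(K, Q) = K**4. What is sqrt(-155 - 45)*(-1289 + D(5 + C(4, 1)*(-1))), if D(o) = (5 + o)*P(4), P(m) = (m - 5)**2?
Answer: -15350*I*sqrt(2) ≈ -21708.0*I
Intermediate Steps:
P(m) = (-5 + m)**2
D(o) = 5 + o (D(o) = (5 + o)*(-5 + 4)**2 = (5 + o)*(-1)**2 = (5 + o)*1 = 5 + o)
sqrt(-155 - 45)*(-1289 + D(5 + C(4, 1)*(-1))) = sqrt(-155 - 45)*(-1289 + (5 + (5 + 4**4*(-1)))) = sqrt(-200)*(-1289 + (5 + (5 + 256*(-1)))) = (10*I*sqrt(2))*(-1289 + (5 + (5 - 256))) = (10*I*sqrt(2))*(-1289 + (5 - 251)) = (10*I*sqrt(2))*(-1289 - 246) = (10*I*sqrt(2))*(-1535) = -15350*I*sqrt(2)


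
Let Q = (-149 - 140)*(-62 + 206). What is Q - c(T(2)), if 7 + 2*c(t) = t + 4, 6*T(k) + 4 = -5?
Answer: -166455/4 ≈ -41614.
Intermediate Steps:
T(k) = -3/2 (T(k) = -⅔ + (⅙)*(-5) = -⅔ - ⅚ = -3/2)
Q = -41616 (Q = -289*144 = -41616)
c(t) = -3/2 + t/2 (c(t) = -7/2 + (t + 4)/2 = -7/2 + (4 + t)/2 = -7/2 + (2 + t/2) = -3/2 + t/2)
Q - c(T(2)) = -41616 - (-3/2 + (½)*(-3/2)) = -41616 - (-3/2 - ¾) = -41616 - 1*(-9/4) = -41616 + 9/4 = -166455/4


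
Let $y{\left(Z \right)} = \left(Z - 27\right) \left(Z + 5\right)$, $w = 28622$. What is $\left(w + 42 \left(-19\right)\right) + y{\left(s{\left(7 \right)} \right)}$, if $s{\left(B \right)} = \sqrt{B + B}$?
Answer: $27703 - 22 \sqrt{14} \approx 27621.0$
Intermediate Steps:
$s{\left(B \right)} = \sqrt{2} \sqrt{B}$ ($s{\left(B \right)} = \sqrt{2 B} = \sqrt{2} \sqrt{B}$)
$y{\left(Z \right)} = \left(-27 + Z\right) \left(5 + Z\right)$
$\left(w + 42 \left(-19\right)\right) + y{\left(s{\left(7 \right)} \right)} = \left(28622 + 42 \left(-19\right)\right) - \left(135 - 14 + 22 \sqrt{2} \sqrt{7}\right) = \left(28622 - 798\right) - \left(135 - 14 + 22 \sqrt{14}\right) = 27824 - \left(121 + 22 \sqrt{14}\right) = 27703 - 22 \sqrt{14}$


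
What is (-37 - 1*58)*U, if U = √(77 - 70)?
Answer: -95*√7 ≈ -251.35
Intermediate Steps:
U = √7 ≈ 2.6458
(-37 - 1*58)*U = (-37 - 1*58)*√7 = (-37 - 58)*√7 = -95*√7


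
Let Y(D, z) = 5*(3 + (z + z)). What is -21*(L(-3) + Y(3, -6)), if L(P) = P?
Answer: 1008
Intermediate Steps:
Y(D, z) = 15 + 10*z (Y(D, z) = 5*(3 + 2*z) = 15 + 10*z)
-21*(L(-3) + Y(3, -6)) = -21*(-3 + (15 + 10*(-6))) = -21*(-3 + (15 - 60)) = -21*(-3 - 45) = -21*(-48) = 1008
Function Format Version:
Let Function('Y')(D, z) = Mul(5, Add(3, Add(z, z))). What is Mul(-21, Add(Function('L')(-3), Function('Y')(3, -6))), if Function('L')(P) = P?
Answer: 1008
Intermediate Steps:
Function('Y')(D, z) = Add(15, Mul(10, z)) (Function('Y')(D, z) = Mul(5, Add(3, Mul(2, z))) = Add(15, Mul(10, z)))
Mul(-21, Add(Function('L')(-3), Function('Y')(3, -6))) = Mul(-21, Add(-3, Add(15, Mul(10, -6)))) = Mul(-21, Add(-3, Add(15, -60))) = Mul(-21, Add(-3, -45)) = Mul(-21, -48) = 1008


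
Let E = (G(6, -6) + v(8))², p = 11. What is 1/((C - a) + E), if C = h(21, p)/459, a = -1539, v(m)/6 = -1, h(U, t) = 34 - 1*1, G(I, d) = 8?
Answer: 153/236090 ≈ 0.00064806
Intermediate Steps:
h(U, t) = 33 (h(U, t) = 34 - 1 = 33)
v(m) = -6 (v(m) = 6*(-1) = -6)
E = 4 (E = (8 - 6)² = 2² = 4)
C = 11/153 (C = 33/459 = 33*(1/459) = 11/153 ≈ 0.071895)
1/((C - a) + E) = 1/((11/153 - 1*(-1539)) + 4) = 1/((11/153 + 1539) + 4) = 1/(235478/153 + 4) = 1/(236090/153) = 153/236090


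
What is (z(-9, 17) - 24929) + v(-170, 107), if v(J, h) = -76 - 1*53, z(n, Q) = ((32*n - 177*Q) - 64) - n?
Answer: -28410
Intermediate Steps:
z(n, Q) = -64 - 177*Q + 31*n (z(n, Q) = ((-177*Q + 32*n) - 64) - n = (-64 - 177*Q + 32*n) - n = -64 - 177*Q + 31*n)
v(J, h) = -129 (v(J, h) = -76 - 53 = -129)
(z(-9, 17) - 24929) + v(-170, 107) = ((-64 - 177*17 + 31*(-9)) - 24929) - 129 = ((-64 - 3009 - 279) - 24929) - 129 = (-3352 - 24929) - 129 = -28281 - 129 = -28410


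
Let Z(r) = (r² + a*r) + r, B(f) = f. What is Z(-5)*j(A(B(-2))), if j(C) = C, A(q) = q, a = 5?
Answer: 10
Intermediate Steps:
Z(r) = r² + 6*r (Z(r) = (r² + 5*r) + r = r² + 6*r)
Z(-5)*j(A(B(-2))) = -5*(6 - 5)*(-2) = -5*1*(-2) = -5*(-2) = 10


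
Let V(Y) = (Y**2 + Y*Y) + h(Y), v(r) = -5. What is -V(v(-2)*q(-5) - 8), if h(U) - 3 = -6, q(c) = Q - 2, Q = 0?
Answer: -5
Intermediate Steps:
q(c) = -2 (q(c) = 0 - 2 = -2)
h(U) = -3 (h(U) = 3 - 6 = -3)
V(Y) = -3 + 2*Y**2 (V(Y) = (Y**2 + Y*Y) - 3 = (Y**2 + Y**2) - 3 = 2*Y**2 - 3 = -3 + 2*Y**2)
-V(v(-2)*q(-5) - 8) = -(-3 + 2*(-5*(-2) - 8)**2) = -(-3 + 2*(10 - 8)**2) = -(-3 + 2*2**2) = -(-3 + 2*4) = -(-3 + 8) = -1*5 = -5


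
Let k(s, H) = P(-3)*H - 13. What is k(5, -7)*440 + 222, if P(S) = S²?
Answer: -33218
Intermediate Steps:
k(s, H) = -13 + 9*H (k(s, H) = (-3)²*H - 13 = 9*H - 13 = -13 + 9*H)
k(5, -7)*440 + 222 = (-13 + 9*(-7))*440 + 222 = (-13 - 63)*440 + 222 = -76*440 + 222 = -33440 + 222 = -33218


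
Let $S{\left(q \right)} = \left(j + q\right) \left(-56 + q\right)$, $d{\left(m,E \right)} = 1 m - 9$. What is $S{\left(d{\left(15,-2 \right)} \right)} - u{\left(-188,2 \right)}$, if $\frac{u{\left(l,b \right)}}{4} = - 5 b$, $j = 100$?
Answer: $-5260$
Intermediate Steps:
$u{\left(l,b \right)} = - 20 b$ ($u{\left(l,b \right)} = 4 \left(- 5 b\right) = - 20 b$)
$d{\left(m,E \right)} = -9 + m$ ($d{\left(m,E \right)} = m - 9 = -9 + m$)
$S{\left(q \right)} = \left(-56 + q\right) \left(100 + q\right)$ ($S{\left(q \right)} = \left(100 + q\right) \left(-56 + q\right) = \left(-56 + q\right) \left(100 + q\right)$)
$S{\left(d{\left(15,-2 \right)} \right)} - u{\left(-188,2 \right)} = \left(-5600 + \left(-9 + 15\right)^{2} + 44 \left(-9 + 15\right)\right) - \left(-20\right) 2 = \left(-5600 + 6^{2} + 44 \cdot 6\right) - -40 = \left(-5600 + 36 + 264\right) + 40 = -5300 + 40 = -5260$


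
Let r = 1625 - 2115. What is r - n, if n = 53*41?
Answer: -2663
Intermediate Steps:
n = 2173
r = -490
r - n = -490 - 1*2173 = -490 - 2173 = -2663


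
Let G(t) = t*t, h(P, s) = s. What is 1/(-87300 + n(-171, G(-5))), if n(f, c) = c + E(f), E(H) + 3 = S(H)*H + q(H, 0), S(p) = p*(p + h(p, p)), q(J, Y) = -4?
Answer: -1/10087704 ≈ -9.9131e-8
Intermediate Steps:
G(t) = t²
S(p) = 2*p² (S(p) = p*(p + p) = p*(2*p) = 2*p²)
E(H) = -7 + 2*H³ (E(H) = -3 + ((2*H²)*H - 4) = -3 + (2*H³ - 4) = -3 + (-4 + 2*H³) = -7 + 2*H³)
n(f, c) = -7 + c + 2*f³ (n(f, c) = c + (-7 + 2*f³) = -7 + c + 2*f³)
1/(-87300 + n(-171, G(-5))) = 1/(-87300 + (-7 + (-5)² + 2*(-171)³)) = 1/(-87300 + (-7 + 25 + 2*(-5000211))) = 1/(-87300 + (-7 + 25 - 10000422)) = 1/(-87300 - 10000404) = 1/(-10087704) = -1/10087704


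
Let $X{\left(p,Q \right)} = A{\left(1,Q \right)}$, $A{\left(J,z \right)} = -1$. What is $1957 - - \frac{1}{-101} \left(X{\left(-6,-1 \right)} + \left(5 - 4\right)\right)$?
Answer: $1957$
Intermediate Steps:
$X{\left(p,Q \right)} = -1$
$1957 - - \frac{1}{-101} \left(X{\left(-6,-1 \right)} + \left(5 - 4\right)\right) = 1957 - - \frac{1}{-101} \left(-1 + \left(5 - 4\right)\right) = 1957 - \left(-1\right) \left(- \frac{1}{101}\right) \left(-1 + \left(5 - 4\right)\right) = 1957 - \frac{-1 + 1}{101} = 1957 - \frac{1}{101} \cdot 0 = 1957 - 0 = 1957 + 0 = 1957$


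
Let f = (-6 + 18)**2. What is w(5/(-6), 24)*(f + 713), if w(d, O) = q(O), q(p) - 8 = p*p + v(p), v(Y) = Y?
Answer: 521056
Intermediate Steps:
q(p) = 8 + p + p**2 (q(p) = 8 + (p*p + p) = 8 + (p**2 + p) = 8 + (p + p**2) = 8 + p + p**2)
w(d, O) = 8 + O + O**2
f = 144 (f = 12**2 = 144)
w(5/(-6), 24)*(f + 713) = (8 + 24 + 24**2)*(144 + 713) = (8 + 24 + 576)*857 = 608*857 = 521056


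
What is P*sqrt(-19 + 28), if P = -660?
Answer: -1980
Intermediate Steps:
P*sqrt(-19 + 28) = -660*sqrt(-19 + 28) = -660*sqrt(9) = -660*3 = -1980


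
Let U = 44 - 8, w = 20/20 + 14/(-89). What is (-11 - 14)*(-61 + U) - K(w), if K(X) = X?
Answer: 55550/89 ≈ 624.16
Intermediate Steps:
w = 75/89 (w = 20*(1/20) + 14*(-1/89) = 1 - 14/89 = 75/89 ≈ 0.84270)
U = 36
(-11 - 14)*(-61 + U) - K(w) = (-11 - 14)*(-61 + 36) - 1*75/89 = -25*(-25) - 75/89 = 625 - 75/89 = 55550/89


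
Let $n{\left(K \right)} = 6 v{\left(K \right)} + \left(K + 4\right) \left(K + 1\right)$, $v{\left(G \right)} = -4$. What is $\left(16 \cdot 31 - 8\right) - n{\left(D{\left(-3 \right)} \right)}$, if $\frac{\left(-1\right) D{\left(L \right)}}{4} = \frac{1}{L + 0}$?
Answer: $\frac{4496}{9} \approx 499.56$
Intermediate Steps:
$D{\left(L \right)} = - \frac{4}{L}$ ($D{\left(L \right)} = - \frac{4}{L + 0} = - \frac{4}{L}$)
$n{\left(K \right)} = -24 + \left(1 + K\right) \left(4 + K\right)$ ($n{\left(K \right)} = 6 \left(-4\right) + \left(K + 4\right) \left(K + 1\right) = -24 + \left(4 + K\right) \left(1 + K\right) = -24 + \left(1 + K\right) \left(4 + K\right)$)
$\left(16 \cdot 31 - 8\right) - n{\left(D{\left(-3 \right)} \right)} = \left(16 \cdot 31 - 8\right) - \left(-20 + \left(- \frac{4}{-3}\right)^{2} + 5 \left(- \frac{4}{-3}\right)\right) = \left(496 - 8\right) - \left(-20 + \left(\left(-4\right) \left(- \frac{1}{3}\right)\right)^{2} + 5 \left(\left(-4\right) \left(- \frac{1}{3}\right)\right)\right) = 488 - \left(-20 + \left(\frac{4}{3}\right)^{2} + 5 \cdot \frac{4}{3}\right) = 488 - \left(-20 + \frac{16}{9} + \frac{20}{3}\right) = 488 - - \frac{104}{9} = 488 + \frac{104}{9} = \frac{4496}{9}$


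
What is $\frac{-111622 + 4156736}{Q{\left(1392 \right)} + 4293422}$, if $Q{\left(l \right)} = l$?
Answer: $\frac{2022557}{2147407} \approx 0.94186$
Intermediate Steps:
$\frac{-111622 + 4156736}{Q{\left(1392 \right)} + 4293422} = \frac{-111622 + 4156736}{1392 + 4293422} = \frac{4045114}{4294814} = 4045114 \cdot \frac{1}{4294814} = \frac{2022557}{2147407}$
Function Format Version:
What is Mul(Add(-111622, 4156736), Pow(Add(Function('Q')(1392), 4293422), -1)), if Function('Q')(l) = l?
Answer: Rational(2022557, 2147407) ≈ 0.94186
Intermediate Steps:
Mul(Add(-111622, 4156736), Pow(Add(Function('Q')(1392), 4293422), -1)) = Mul(Add(-111622, 4156736), Pow(Add(1392, 4293422), -1)) = Mul(4045114, Pow(4294814, -1)) = Mul(4045114, Rational(1, 4294814)) = Rational(2022557, 2147407)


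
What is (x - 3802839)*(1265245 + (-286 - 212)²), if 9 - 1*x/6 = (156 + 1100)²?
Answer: -20077789245249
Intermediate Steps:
x = -9465162 (x = 54 - 6*(156 + 1100)² = 54 - 6*1256² = 54 - 6*1577536 = 54 - 9465216 = -9465162)
(x - 3802839)*(1265245 + (-286 - 212)²) = (-9465162 - 3802839)*(1265245 + (-286 - 212)²) = -13268001*(1265245 + (-498)²) = -13268001*(1265245 + 248004) = -13268001*1513249 = -20077789245249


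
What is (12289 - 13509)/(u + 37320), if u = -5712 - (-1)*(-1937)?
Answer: -1220/29671 ≈ -0.041118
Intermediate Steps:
u = -7649 (u = -5712 - 1*1937 = -5712 - 1937 = -7649)
(12289 - 13509)/(u + 37320) = (12289 - 13509)/(-7649 + 37320) = -1220/29671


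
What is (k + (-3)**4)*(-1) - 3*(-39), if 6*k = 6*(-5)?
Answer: 41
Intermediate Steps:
k = -5 (k = (6*(-5))/6 = (1/6)*(-30) = -5)
(k + (-3)**4)*(-1) - 3*(-39) = (-5 + (-3)**4)*(-1) - 3*(-39) = (-5 + 81)*(-1) + 117 = 76*(-1) + 117 = -76 + 117 = 41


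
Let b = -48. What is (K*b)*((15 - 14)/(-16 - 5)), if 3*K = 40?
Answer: 640/21 ≈ 30.476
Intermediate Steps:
K = 40/3 (K = (1/3)*40 = 40/3 ≈ 13.333)
(K*b)*((15 - 14)/(-16 - 5)) = ((40/3)*(-48))*((15 - 14)/(-16 - 5)) = -640/(-21) = -640*(-1)/21 = -640*(-1/21) = 640/21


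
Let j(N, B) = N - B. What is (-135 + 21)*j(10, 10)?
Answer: 0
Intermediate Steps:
(-135 + 21)*j(10, 10) = (-135 + 21)*(10 - 1*10) = -114*(10 - 10) = -114*0 = 0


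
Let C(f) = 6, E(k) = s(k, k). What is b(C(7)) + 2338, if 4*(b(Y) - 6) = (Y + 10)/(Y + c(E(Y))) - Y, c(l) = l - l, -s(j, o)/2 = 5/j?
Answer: 14059/6 ≈ 2343.2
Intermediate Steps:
s(j, o) = -10/j
E(k) = -10/k
c(l) = 0
b(Y) = 6 - Y/4 + (10 + Y)/(4*Y) (b(Y) = 6 + ((Y + 10)/(Y + 0) - Y)/4 = 6 + ((10 + Y)/Y - Y)/4 = 6 + (-Y + (10 + Y)/Y)/4 = 6 + (-Y/4 + (10 + Y)/(4*Y)) = 6 - Y/4 + (10 + Y)/(4*Y))
b(C(7)) + 2338 = (1/4)*(10 - 1*6**2 + 25*6)/6 + 2338 = (1/4)*(1/6)*(10 - 1*36 + 150) + 2338 = (1/4)*(1/6)*(10 - 36 + 150) + 2338 = (1/4)*(1/6)*124 + 2338 = 31/6 + 2338 = 14059/6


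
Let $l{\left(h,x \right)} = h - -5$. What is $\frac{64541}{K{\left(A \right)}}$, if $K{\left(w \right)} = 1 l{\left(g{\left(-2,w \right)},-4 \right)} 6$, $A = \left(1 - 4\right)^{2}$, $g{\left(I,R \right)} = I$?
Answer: $\frac{64541}{18} \approx 3585.6$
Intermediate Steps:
$l{\left(h,x \right)} = 5 + h$ ($l{\left(h,x \right)} = h + 5 = 5 + h$)
$A = 9$ ($A = \left(-3\right)^{2} = 9$)
$K{\left(w \right)} = 18$ ($K{\left(w \right)} = 1 \left(5 - 2\right) 6 = 1 \cdot 3 \cdot 6 = 3 \cdot 6 = 18$)
$\frac{64541}{K{\left(A \right)}} = \frac{64541}{18}$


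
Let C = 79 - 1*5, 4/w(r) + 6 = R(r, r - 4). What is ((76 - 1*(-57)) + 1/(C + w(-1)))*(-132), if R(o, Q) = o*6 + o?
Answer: -8410182/479 ≈ -17558.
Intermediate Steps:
R(o, Q) = 7*o (R(o, Q) = 6*o + o = 7*o)
w(r) = 4/(-6 + 7*r)
C = 74 (C = 79 - 5 = 74)
((76 - 1*(-57)) + 1/(C + w(-1)))*(-132) = ((76 - 1*(-57)) + 1/(74 + 4/(-6 + 7*(-1))))*(-132) = ((76 + 57) + 1/(74 + 4/(-6 - 7)))*(-132) = (133 + 1/(74 + 4/(-13)))*(-132) = (133 + 1/(74 + 4*(-1/13)))*(-132) = (133 + 1/(74 - 4/13))*(-132) = (133 + 1/(958/13))*(-132) = (133 + 13/958)*(-132) = (127427/958)*(-132) = -8410182/479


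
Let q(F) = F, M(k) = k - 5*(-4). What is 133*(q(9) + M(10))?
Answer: 5187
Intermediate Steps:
M(k) = 20 + k (M(k) = k + 20 = 20 + k)
133*(q(9) + M(10)) = 133*(9 + (20 + 10)) = 133*(9 + 30) = 133*39 = 5187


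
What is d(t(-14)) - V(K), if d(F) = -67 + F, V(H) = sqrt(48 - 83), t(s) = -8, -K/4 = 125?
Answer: -75 - I*sqrt(35) ≈ -75.0 - 5.9161*I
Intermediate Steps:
K = -500 (K = -4*125 = -500)
V(H) = I*sqrt(35) (V(H) = sqrt(-35) = I*sqrt(35))
d(t(-14)) - V(K) = (-67 - 8) - I*sqrt(35) = -75 - I*sqrt(35)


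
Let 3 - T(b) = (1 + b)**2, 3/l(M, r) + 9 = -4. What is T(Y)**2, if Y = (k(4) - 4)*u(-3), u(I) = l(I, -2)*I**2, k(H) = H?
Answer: 4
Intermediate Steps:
l(M, r) = -3/13 (l(M, r) = 3/(-9 - 4) = 3/(-13) = 3*(-1/13) = -3/13)
u(I) = -3*I**2/13
Y = 0 (Y = (4 - 4)*(-3/13*(-3)**2) = 0*(-3/13*9) = 0*(-27/13) = 0)
T(b) = 3 - (1 + b)**2
T(Y)**2 = (3 - (1 + 0)**2)**2 = (3 - 1*1**2)**2 = (3 - 1*1)**2 = (3 - 1)**2 = 2**2 = 4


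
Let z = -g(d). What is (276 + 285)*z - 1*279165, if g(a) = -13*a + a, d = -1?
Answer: -285897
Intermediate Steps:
g(a) = -12*a
z = -12 (z = -(-12)*(-1) = -1*12 = -12)
(276 + 285)*z - 1*279165 = (276 + 285)*(-12) - 1*279165 = 561*(-12) - 279165 = -6732 - 279165 = -285897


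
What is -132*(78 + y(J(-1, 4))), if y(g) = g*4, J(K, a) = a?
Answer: -12408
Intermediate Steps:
y(g) = 4*g
-132*(78 + y(J(-1, 4))) = -132*(78 + 4*4) = -132*(78 + 16) = -132*94 = -12408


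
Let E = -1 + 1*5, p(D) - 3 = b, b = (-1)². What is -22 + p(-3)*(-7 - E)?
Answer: -66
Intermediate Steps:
b = 1
p(D) = 4 (p(D) = 3 + 1 = 4)
E = 4 (E = -1 + 5 = 4)
-22 + p(-3)*(-7 - E) = -22 + 4*(-7 - 1*4) = -22 + 4*(-7 - 4) = -22 + 4*(-11) = -22 - 44 = -66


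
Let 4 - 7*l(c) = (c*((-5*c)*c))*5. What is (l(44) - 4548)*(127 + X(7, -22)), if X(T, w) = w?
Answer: 31466520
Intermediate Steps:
l(c) = 4/7 + 25*c**3/7 (l(c) = 4/7 - c*((-5*c)*c)*5/7 = 4/7 - c*(-5*c**2)*5/7 = 4/7 - (-5*c**3)*5/7 = 4/7 - (-25)*c**3/7 = 4/7 + 25*c**3/7)
(l(44) - 4548)*(127 + X(7, -22)) = ((4/7 + (25/7)*44**3) - 4548)*(127 - 22) = ((4/7 + (25/7)*85184) - 4548)*105 = ((4/7 + 2129600/7) - 4548)*105 = (2129604/7 - 4548)*105 = (2097768/7)*105 = 31466520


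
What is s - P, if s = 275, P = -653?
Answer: 928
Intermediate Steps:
s - P = 275 - 1*(-653) = 275 + 653 = 928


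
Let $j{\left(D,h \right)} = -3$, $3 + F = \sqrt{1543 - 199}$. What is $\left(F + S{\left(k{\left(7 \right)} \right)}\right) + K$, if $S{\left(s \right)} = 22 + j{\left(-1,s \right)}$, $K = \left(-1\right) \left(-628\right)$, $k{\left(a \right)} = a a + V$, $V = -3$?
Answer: $644 + 8 \sqrt{21} \approx 680.66$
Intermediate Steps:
$F = -3 + 8 \sqrt{21}$ ($F = -3 + \sqrt{1543 - 199} = -3 + \sqrt{1344} = -3 + 8 \sqrt{21} \approx 33.661$)
$k{\left(a \right)} = -3 + a^{2}$ ($k{\left(a \right)} = a a - 3 = a^{2} - 3 = -3 + a^{2}$)
$K = 628$
$S{\left(s \right)} = 19$ ($S{\left(s \right)} = 22 - 3 = 19$)
$\left(F + S{\left(k{\left(7 \right)} \right)}\right) + K = \left(\left(-3 + 8 \sqrt{21}\right) + 19\right) + 628 = \left(16 + 8 \sqrt{21}\right) + 628 = 644 + 8 \sqrt{21}$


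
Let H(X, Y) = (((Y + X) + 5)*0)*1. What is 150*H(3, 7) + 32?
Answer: 32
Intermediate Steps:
H(X, Y) = 0 (H(X, Y) = (((X + Y) + 5)*0)*1 = ((5 + X + Y)*0)*1 = 0*1 = 0)
150*H(3, 7) + 32 = 150*0 + 32 = 0 + 32 = 32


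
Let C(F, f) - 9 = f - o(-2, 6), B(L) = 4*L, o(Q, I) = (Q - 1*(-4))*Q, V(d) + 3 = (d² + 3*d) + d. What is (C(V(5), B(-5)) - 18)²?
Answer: 625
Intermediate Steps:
V(d) = -3 + d² + 4*d (V(d) = -3 + ((d² + 3*d) + d) = -3 + (d² + 4*d) = -3 + d² + 4*d)
o(Q, I) = Q*(4 + Q) (o(Q, I) = (Q + 4)*Q = (4 + Q)*Q = Q*(4 + Q))
C(F, f) = 13 + f (C(F, f) = 9 + (f - (-2)*(4 - 2)) = 9 + (f - (-2)*2) = 9 + (f - 1*(-4)) = 9 + (f + 4) = 9 + (4 + f) = 13 + f)
(C(V(5), B(-5)) - 18)² = ((13 + 4*(-5)) - 18)² = ((13 - 20) - 18)² = (-7 - 18)² = (-25)² = 625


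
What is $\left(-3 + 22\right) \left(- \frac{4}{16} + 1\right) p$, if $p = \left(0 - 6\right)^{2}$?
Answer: $513$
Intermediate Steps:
$p = 36$ ($p = \left(-6\right)^{2} = 36$)
$\left(-3 + 22\right) \left(- \frac{4}{16} + 1\right) p = \left(-3 + 22\right) \left(- \frac{4}{16} + 1\right) 36 = 19 \left(\left(-4\right) \frac{1}{16} + 1\right) 36 = 19 \left(- \frac{1}{4} + 1\right) 36 = 19 \cdot \frac{3}{4} \cdot 36 = \frac{57}{4} \cdot 36 = 513$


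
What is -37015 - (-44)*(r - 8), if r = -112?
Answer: -42295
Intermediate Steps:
-37015 - (-44)*(r - 8) = -37015 - (-44)*(-112 - 8) = -37015 - (-44)*(-120) = -37015 - 1*5280 = -37015 - 5280 = -42295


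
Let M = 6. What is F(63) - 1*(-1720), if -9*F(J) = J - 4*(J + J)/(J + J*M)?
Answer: 107927/63 ≈ 1713.1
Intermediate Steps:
F(J) = 8/63 - J/9 (F(J) = -(J - 4*(J + J)/(J + J*6))/9 = -(J - 4*2*J/(J + 6*J))/9 = -(J - 4*2*J/(7*J))/9 = -(J - 4*2*J*1/(7*J))/9 = -(J - 4*2/7)/9 = -(J - 8/7)/9 = -(-8/7 + J)/9 = 8/63 - J/9)
F(63) - 1*(-1720) = (8/63 - ⅑*63) - 1*(-1720) = (8/63 - 7) + 1720 = -433/63 + 1720 = 107927/63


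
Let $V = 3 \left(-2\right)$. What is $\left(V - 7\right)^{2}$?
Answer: $169$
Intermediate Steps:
$V = -6$
$\left(V - 7\right)^{2} = \left(-6 - 7\right)^{2} = \left(-13\right)^{2} = 169$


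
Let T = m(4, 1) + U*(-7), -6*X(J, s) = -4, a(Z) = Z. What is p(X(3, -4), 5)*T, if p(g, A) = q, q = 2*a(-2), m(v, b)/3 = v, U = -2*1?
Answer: -104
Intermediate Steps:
U = -2
m(v, b) = 3*v
X(J, s) = ⅔ (X(J, s) = -⅙*(-4) = ⅔)
q = -4 (q = 2*(-2) = -4)
T = 26 (T = 3*4 - 2*(-7) = 12 + 14 = 26)
p(g, A) = -4
p(X(3, -4), 5)*T = -4*26 = -104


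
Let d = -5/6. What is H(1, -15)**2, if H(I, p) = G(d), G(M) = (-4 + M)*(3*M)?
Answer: 21025/144 ≈ 146.01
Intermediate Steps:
d = -5/6 (d = -5*1/6 = -5/6 ≈ -0.83333)
G(M) = 3*M*(-4 + M)
H(I, p) = 145/12 (H(I, p) = 3*(-5/6)*(-4 - 5/6) = 3*(-5/6)*(-29/6) = 145/12)
H(1, -15)**2 = (145/12)**2 = 21025/144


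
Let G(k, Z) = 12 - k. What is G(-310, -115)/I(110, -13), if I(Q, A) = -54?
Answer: -161/27 ≈ -5.9630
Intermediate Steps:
G(-310, -115)/I(110, -13) = (12 - 1*(-310))/(-54) = (12 + 310)*(-1/54) = 322*(-1/54) = -161/27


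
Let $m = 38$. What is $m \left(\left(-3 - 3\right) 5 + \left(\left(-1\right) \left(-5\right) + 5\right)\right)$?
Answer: $-760$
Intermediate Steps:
$m \left(\left(-3 - 3\right) 5 + \left(\left(-1\right) \left(-5\right) + 5\right)\right) = 38 \left(\left(-3 - 3\right) 5 + \left(\left(-1\right) \left(-5\right) + 5\right)\right) = 38 \left(\left(-6\right) 5 + \left(5 + 5\right)\right) = 38 \left(-30 + 10\right) = 38 \left(-20\right) = -760$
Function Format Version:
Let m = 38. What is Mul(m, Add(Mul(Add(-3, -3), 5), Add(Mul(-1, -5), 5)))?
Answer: -760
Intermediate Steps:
Mul(m, Add(Mul(Add(-3, -3), 5), Add(Mul(-1, -5), 5))) = Mul(38, Add(Mul(Add(-3, -3), 5), Add(Mul(-1, -5), 5))) = Mul(38, Add(Mul(-6, 5), Add(5, 5))) = Mul(38, Add(-30, 10)) = Mul(38, -20) = -760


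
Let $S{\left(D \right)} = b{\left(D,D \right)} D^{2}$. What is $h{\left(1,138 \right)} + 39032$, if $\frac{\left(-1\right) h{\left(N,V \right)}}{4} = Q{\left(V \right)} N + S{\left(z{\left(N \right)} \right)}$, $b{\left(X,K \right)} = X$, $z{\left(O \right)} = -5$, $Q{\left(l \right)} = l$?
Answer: $38980$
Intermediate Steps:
$S{\left(D \right)} = D^{3}$ ($S{\left(D \right)} = D D^{2} = D^{3}$)
$h{\left(N,V \right)} = 500 - 4 N V$ ($h{\left(N,V \right)} = - 4 \left(V N + \left(-5\right)^{3}\right) = - 4 \left(N V - 125\right) = - 4 \left(-125 + N V\right) = 500 - 4 N V$)
$h{\left(1,138 \right)} + 39032 = \left(500 - 4 \cdot 138\right) + 39032 = \left(500 - 552\right) + 39032 = -52 + 39032 = 38980$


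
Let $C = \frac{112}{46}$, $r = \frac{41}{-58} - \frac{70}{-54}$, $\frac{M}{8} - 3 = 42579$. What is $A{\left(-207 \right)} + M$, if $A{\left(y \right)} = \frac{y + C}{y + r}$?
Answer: $\frac{2532613378062}{7434497} \approx 3.4066 \cdot 10^{5}$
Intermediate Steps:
$M = 340656$ ($M = 24 + 8 \cdot 42579 = 24 + 340632 = 340656$)
$r = \frac{923}{1566}$ ($r = 41 \left(- \frac{1}{58}\right) - - \frac{35}{27} = - \frac{41}{58} + \frac{35}{27} = \frac{923}{1566} \approx 0.5894$)
$C = \frac{56}{23}$ ($C = 112 \cdot \frac{1}{46} = \frac{56}{23} \approx 2.4348$)
$A{\left(y \right)} = \frac{\frac{56}{23} + y}{\frac{923}{1566} + y}$ ($A{\left(y \right)} = \frac{y + \frac{56}{23}}{y + \frac{923}{1566}} = \frac{\frac{56}{23} + y}{\frac{923}{1566} + y}$)
$A{\left(-207 \right)} + M = \frac{1566 \left(56 + 23 \left(-207\right)\right)}{23 \left(923 + 1566 \left(-207\right)\right)} + 340656 = \frac{1566 \left(56 - 4761\right)}{23 \left(923 - 324162\right)} + 340656 = \frac{1566}{23} \frac{1}{-323239} \left(-4705\right) + 340656 = \frac{1566}{23} \left(- \frac{1}{323239}\right) \left(-4705\right) + 340656 = \frac{7368030}{7434497} + 340656 = \frac{2532613378062}{7434497}$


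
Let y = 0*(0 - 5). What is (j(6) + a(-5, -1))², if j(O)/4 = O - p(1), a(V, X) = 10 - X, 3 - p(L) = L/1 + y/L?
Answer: 729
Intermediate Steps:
y = 0 (y = 0*(-5) = 0)
p(L) = 3 - L (p(L) = 3 - (L/1 + 0/L) = 3 - (L*1 + 0) = 3 - (L + 0) = 3 - L)
j(O) = -8 + 4*O (j(O) = 4*(O - (3 - 1*1)) = 4*(O - (3 - 1)) = 4*(O - 1*2) = 4*(O - 2) = 4*(-2 + O) = -8 + 4*O)
(j(6) + a(-5, -1))² = ((-8 + 4*6) + (10 - 1*(-1)))² = ((-8 + 24) + (10 + 1))² = (16 + 11)² = 27² = 729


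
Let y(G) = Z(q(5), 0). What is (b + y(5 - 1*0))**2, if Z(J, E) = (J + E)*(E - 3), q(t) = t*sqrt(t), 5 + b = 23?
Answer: 1449 - 540*sqrt(5) ≈ 241.52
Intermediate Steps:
b = 18 (b = -5 + 23 = 18)
q(t) = t**(3/2)
Z(J, E) = (-3 + E)*(E + J) (Z(J, E) = (E + J)*(-3 + E) = (-3 + E)*(E + J))
y(G) = -15*sqrt(5) (y(G) = 0**2 - 3*0 - 15*sqrt(5) + 0*5**(3/2) = 0 + 0 - 15*sqrt(5) + 0*(5*sqrt(5)) = 0 + 0 - 15*sqrt(5) + 0 = -15*sqrt(5))
(b + y(5 - 1*0))**2 = (18 - 15*sqrt(5))**2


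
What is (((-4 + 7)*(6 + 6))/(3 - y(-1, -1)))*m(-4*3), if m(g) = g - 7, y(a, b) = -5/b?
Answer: 342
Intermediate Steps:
m(g) = -7 + g
(((-4 + 7)*(6 + 6))/(3 - y(-1, -1)))*m(-4*3) = (((-4 + 7)*(6 + 6))/(3 - (-5)/(-1)))*(-7 - 4*3) = ((3*12)/(3 - (-5)*(-1)))*(-7 - 12) = (36/(3 - 1*5))*(-19) = (36/(3 - 5))*(-19) = (36/(-2))*(-19) = (36*(-½))*(-19) = -18*(-19) = 342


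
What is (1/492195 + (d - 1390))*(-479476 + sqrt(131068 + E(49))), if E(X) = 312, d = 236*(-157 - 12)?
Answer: 9740486101151204/492195 - 40629712858*sqrt(32845)/492195 ≈ 1.9775e+10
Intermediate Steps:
d = -39884 (d = 236*(-169) = -39884)
(1/492195 + (d - 1390))*(-479476 + sqrt(131068 + E(49))) = (1/492195 + (-39884 - 1390))*(-479476 + sqrt(131068 + 312)) = (1/492195 - 41274)*(-479476 + sqrt(131380)) = -20314856429*(-479476 + 2*sqrt(32845))/492195 = 9740486101151204/492195 - 40629712858*sqrt(32845)/492195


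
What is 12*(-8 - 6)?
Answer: -168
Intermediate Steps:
12*(-8 - 6) = 12*(-14) = -168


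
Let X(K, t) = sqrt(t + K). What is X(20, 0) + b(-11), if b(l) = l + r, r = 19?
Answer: 8 + 2*sqrt(5) ≈ 12.472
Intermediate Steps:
X(K, t) = sqrt(K + t)
b(l) = 19 + l (b(l) = l + 19 = 19 + l)
X(20, 0) + b(-11) = sqrt(20 + 0) + (19 - 11) = sqrt(20) + 8 = 2*sqrt(5) + 8 = 8 + 2*sqrt(5)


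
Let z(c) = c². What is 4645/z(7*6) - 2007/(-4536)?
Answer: 3617/1176 ≈ 3.0757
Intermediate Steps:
4645/z(7*6) - 2007/(-4536) = 4645/((7*6)²) - 2007/(-4536) = 4645/(42²) - 2007*(-1/4536) = 4645/1764 + 223/504 = 3617/1176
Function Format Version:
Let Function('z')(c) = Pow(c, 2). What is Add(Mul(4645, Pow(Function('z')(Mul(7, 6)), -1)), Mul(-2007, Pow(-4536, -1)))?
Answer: Rational(3617, 1176) ≈ 3.0757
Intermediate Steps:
Add(Mul(4645, Pow(Function('z')(Mul(7, 6)), -1)), Mul(-2007, Pow(-4536, -1))) = Add(Mul(4645, Pow(Pow(Mul(7, 6), 2), -1)), Mul(-2007, Pow(-4536, -1))) = Add(Mul(4645, Pow(Pow(42, 2), -1)), Mul(-2007, Rational(-1, 4536))) = Add(Mul(4645, Pow(1764, -1)), Rational(223, 504)) = Add(Mul(4645, Rational(1, 1764)), Rational(223, 504)) = Add(Rational(4645, 1764), Rational(223, 504)) = Rational(3617, 1176)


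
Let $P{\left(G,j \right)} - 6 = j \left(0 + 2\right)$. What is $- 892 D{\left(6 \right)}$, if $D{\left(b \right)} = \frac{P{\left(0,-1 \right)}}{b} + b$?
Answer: $- \frac{17840}{3} \approx -5946.7$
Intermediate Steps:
$P{\left(G,j \right)} = 6 + 2 j$ ($P{\left(G,j \right)} = 6 + j \left(0 + 2\right) = 6 + j 2 = 6 + 2 j$)
$D{\left(b \right)} = b + \frac{4}{b}$ ($D{\left(b \right)} = \frac{6 + 2 \left(-1\right)}{b} + b = \frac{6 - 2}{b} + b = \frac{4}{b} + b = b + \frac{4}{b}$)
$- 892 D{\left(6 \right)} = - 892 \left(6 + \frac{4}{6}\right) = - 892 \left(6 + 4 \cdot \frac{1}{6}\right) = - 892 \left(6 + \frac{2}{3}\right) = \left(-892\right) \frac{20}{3} = - \frac{17840}{3}$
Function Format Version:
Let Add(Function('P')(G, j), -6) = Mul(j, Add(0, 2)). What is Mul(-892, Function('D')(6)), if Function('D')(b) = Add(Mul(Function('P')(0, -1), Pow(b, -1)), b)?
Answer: Rational(-17840, 3) ≈ -5946.7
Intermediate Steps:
Function('P')(G, j) = Add(6, Mul(2, j)) (Function('P')(G, j) = Add(6, Mul(j, Add(0, 2))) = Add(6, Mul(j, 2)) = Add(6, Mul(2, j)))
Function('D')(b) = Add(b, Mul(4, Pow(b, -1))) (Function('D')(b) = Add(Mul(Add(6, Mul(2, -1)), Pow(b, -1)), b) = Add(Mul(Add(6, -2), Pow(b, -1)), b) = Add(Mul(4, Pow(b, -1)), b) = Add(b, Mul(4, Pow(b, -1))))
Mul(-892, Function('D')(6)) = Mul(-892, Add(6, Mul(4, Pow(6, -1)))) = Mul(-892, Add(6, Mul(4, Rational(1, 6)))) = Mul(-892, Add(6, Rational(2, 3))) = Mul(-892, Rational(20, 3)) = Rational(-17840, 3)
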